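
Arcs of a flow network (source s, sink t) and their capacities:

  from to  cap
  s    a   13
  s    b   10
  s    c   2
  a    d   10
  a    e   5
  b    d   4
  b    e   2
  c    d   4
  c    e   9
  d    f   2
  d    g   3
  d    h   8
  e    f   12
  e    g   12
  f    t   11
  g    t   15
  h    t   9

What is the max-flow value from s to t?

Augment s→a→d→f→t: bottleneck 2, flow now 2.
Augment s→a→d→g→t: bottleneck 3, flow now 5.
Augment s→a→d→h→t: bottleneck 5, flow now 10.
Augment s→a→e→f→t: bottleneck 3, flow now 13.
Augment s→b→d→h→t: bottleneck 3, flow now 16.
Augment s→b→e→f→t: bottleneck 2, flow now 18.
Augment s→c→e→f→t: bottleneck 2, flow now 20.
Augment s→b→d→a→e→f→t: bottleneck 1, flow now 21. (uses reverse residual edge)
No augmenting path remains; maximum flow = 21.
In the residual graph, reachable from s: {s, b}.
Min-cut edges: s→a (13), s→c (2), b→d (4), b→e (2); capacity 13 + 2 + 4 + 2 = 21.
This cut is saturated, so no flow can exceed 21.

21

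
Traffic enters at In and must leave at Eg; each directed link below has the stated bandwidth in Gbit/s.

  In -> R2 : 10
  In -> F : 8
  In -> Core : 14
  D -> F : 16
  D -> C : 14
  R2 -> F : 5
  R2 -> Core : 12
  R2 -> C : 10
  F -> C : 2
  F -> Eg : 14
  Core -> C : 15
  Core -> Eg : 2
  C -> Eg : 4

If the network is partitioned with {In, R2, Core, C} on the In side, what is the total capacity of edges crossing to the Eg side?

Edges leaving {In, R2, Core, C}: In→F (8), R2→F (5), Core→Eg (2), C→Eg (4).
Cut capacity = 8 + 5 + 2 + 4 = 19.

19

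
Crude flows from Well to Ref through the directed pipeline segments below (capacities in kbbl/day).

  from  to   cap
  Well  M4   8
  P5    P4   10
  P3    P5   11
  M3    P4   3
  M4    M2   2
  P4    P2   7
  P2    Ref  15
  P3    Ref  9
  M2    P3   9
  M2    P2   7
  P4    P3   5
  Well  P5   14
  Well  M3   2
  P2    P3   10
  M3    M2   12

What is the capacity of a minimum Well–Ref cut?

Augment Well→M4→M2→P2→Ref: bottleneck 2, flow now 2.
Augment Well→M3→M2→P2→Ref: bottleneck 2, flow now 4.
Augment Well→P5→P4→P2→Ref: bottleneck 7, flow now 11.
Augment Well→P5→P4→P3→Ref: bottleneck 3, flow now 14.
No augmenting path remains; maximum flow = 14.
By max-flow min-cut, the minimum cut capacity equals the max flow.
In the residual graph, reachable from Well: {Well, M4, P5}.
Min-cut edges: Well→M3 (2), M4→M2 (2), P5→P4 (10); capacity 2 + 2 + 10 = 14.

14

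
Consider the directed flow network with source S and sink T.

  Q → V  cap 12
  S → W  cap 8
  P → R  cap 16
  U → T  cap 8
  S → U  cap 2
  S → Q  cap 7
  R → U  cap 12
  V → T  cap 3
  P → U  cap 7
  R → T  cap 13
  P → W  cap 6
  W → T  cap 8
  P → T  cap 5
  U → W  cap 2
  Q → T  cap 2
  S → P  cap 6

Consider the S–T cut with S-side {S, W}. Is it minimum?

Given cut capacity: 6 + 7 + 2 + 8 = 23.
Augment S→P→T: bottleneck 5, flow now 5.
Augment S→Q→T: bottleneck 2, flow now 7.
Augment S→U→T: bottleneck 2, flow now 9.
Augment S→W→T: bottleneck 8, flow now 17.
Augment S→P→R→T: bottleneck 1, flow now 18.
Augment S→Q→V→T: bottleneck 3, flow now 21.
No augmenting path remains; maximum flow = 21.
In the residual graph, reachable from S: {S, Q, V}.
Min-cut edges: S→P (6), S→U (2), S→W (8), Q→T (2), V→T (3); capacity 6 + 2 + 8 + 2 + 3 = 21.
Cut capacity 23 exceeds the max flow 21, so it is not minimum.

No — its capacity is 23, but the minimum cut has capacity 21.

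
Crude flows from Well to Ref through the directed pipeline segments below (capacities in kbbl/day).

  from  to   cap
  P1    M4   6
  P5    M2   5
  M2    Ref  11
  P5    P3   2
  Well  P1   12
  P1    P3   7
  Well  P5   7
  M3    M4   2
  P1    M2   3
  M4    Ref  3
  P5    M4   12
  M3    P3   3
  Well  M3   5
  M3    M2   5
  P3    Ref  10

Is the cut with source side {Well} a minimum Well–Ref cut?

Yes — it is a minimum cut (capacity 24).

Given cut capacity: 12 + 5 + 7 = 24.
Augment Well→P1→P3→Ref: bottleneck 7, flow now 7.
Augment Well→P1→M2→Ref: bottleneck 3, flow now 10.
Augment Well→P1→M4→Ref: bottleneck 2, flow now 12.
Augment Well→M3→P3→Ref: bottleneck 3, flow now 15.
Augment Well→M3→M2→Ref: bottleneck 2, flow now 17.
Augment Well→P5→M2→Ref: bottleneck 5, flow now 22.
Augment Well→P5→M4→Ref: bottleneck 1, flow now 23.
Augment Well→P5→P3→M3→M2→Ref: bottleneck 1, flow now 24. (uses reverse residual edge)
No augmenting path remains; maximum flow = 24.
Cut capacity 24 equals the max flow, so it is a minimum cut.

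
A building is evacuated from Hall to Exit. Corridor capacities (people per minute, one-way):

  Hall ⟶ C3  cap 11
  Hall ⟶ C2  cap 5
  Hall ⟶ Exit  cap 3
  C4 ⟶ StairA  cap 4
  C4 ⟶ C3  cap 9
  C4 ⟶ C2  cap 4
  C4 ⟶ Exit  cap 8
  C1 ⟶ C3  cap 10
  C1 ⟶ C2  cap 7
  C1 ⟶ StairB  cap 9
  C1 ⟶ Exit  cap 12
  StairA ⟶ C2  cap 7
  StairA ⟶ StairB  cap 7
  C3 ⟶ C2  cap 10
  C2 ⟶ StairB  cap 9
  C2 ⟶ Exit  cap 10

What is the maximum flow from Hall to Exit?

Augment Hall→Exit: bottleneck 3, flow now 3.
Augment Hall→C2→Exit: bottleneck 5, flow now 8.
Augment Hall→C3→C2→Exit: bottleneck 5, flow now 13.
No augmenting path remains; maximum flow = 13.
In the residual graph, reachable from Hall: {Hall, C3, C2, StairB}.
Min-cut edges: Hall→Exit (3), C2→Exit (10); capacity 3 + 10 = 13.
This cut is saturated, so no flow can exceed 13.

13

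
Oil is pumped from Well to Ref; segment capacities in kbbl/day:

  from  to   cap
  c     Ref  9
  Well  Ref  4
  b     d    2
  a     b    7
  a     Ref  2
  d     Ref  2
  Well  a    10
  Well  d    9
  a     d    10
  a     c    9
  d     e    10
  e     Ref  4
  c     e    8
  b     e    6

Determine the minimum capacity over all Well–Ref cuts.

Augment Well→Ref: bottleneck 4, flow now 4.
Augment Well→a→Ref: bottleneck 2, flow now 6.
Augment Well→d→Ref: bottleneck 2, flow now 8.
Augment Well→a→c→Ref: bottleneck 8, flow now 16.
Augment Well→d→e→Ref: bottleneck 4, flow now 20.
No augmenting path remains; maximum flow = 20.
By max-flow min-cut, the minimum cut capacity equals the max flow.
In the residual graph, reachable from Well: {Well, d, e}.
Min-cut edges: Well→a (10), Well→Ref (4), d→Ref (2), e→Ref (4); capacity 10 + 4 + 2 + 4 = 20.

20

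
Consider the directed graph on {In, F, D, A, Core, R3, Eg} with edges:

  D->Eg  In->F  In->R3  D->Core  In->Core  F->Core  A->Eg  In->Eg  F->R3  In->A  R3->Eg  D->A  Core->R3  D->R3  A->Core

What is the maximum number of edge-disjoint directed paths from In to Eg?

3

Assign every edge capacity 1; by Menger, the answer equals the max flow.
Path In→Eg (+1); total 1.
Path In→A→Eg (+1); total 2.
Path In→R3→Eg (+1); total 3.
No residual In→Eg path; max flow = 3.
Certifying cut of size 3: {In→A, In→Eg, R3→Eg}.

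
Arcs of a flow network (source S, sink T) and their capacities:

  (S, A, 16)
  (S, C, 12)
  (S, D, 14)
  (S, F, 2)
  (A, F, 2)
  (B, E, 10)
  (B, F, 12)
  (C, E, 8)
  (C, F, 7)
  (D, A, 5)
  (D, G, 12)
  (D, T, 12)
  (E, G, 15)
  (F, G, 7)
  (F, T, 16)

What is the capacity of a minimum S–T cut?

23

Augment S→D→T: bottleneck 12, flow now 12.
Augment S→F→T: bottleneck 2, flow now 14.
Augment S→A→F→T: bottleneck 2, flow now 16.
Augment S→C→F→T: bottleneck 7, flow now 23.
No augmenting path remains; maximum flow = 23.
By max-flow min-cut, the minimum cut capacity equals the max flow.
In the residual graph, reachable from S: {S, A, C, D, E, G}.
Min-cut edges: S→F (2), A→F (2), C→F (7), D→T (12); capacity 2 + 2 + 7 + 12 = 23.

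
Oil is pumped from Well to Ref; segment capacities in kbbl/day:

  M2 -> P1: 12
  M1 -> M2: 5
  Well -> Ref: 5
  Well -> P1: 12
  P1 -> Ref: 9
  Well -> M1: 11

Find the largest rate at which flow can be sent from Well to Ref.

14

Augment Well→Ref: bottleneck 5, flow now 5.
Augment Well→P1→Ref: bottleneck 9, flow now 14.
No augmenting path remains; maximum flow = 14.
In the residual graph, reachable from Well: {Well, M1, M2, P1}.
Min-cut edges: Well→Ref (5), P1→Ref (9); capacity 5 + 9 = 14.
This cut is saturated, so no flow can exceed 14.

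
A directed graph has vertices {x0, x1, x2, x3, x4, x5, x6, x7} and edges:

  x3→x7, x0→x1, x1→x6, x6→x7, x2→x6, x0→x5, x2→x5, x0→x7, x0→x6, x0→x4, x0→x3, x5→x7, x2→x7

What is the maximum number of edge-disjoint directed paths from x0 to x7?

4

Assign every edge capacity 1; by Menger, the answer equals the max flow.
Path x0→x7 (+1); total 1.
Path x0→x3→x7 (+1); total 2.
Path x0→x5→x7 (+1); total 3.
Path x0→x6→x7 (+1); total 4.
No residual x0→x7 path; max flow = 4.
Certifying cut of size 4: {x0→x3, x0→x5, x0→x7, x6→x7}.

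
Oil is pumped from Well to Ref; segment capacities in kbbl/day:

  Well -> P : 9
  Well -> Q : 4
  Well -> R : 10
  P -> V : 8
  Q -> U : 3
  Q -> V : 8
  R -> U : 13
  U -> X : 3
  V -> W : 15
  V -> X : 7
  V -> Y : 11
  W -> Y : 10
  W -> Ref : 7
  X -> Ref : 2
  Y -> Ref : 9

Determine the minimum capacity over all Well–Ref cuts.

14

Augment Well→P→V→W→Ref: bottleneck 7, flow now 7.
Augment Well→P→V→X→Ref: bottleneck 1, flow now 8.
Augment Well→Q→U→X→Ref: bottleneck 1, flow now 9.
Augment Well→Q→V→Y→Ref: bottleneck 3, flow now 12.
Augment Well→R→U→Q→V→Y→Ref: bottleneck 1, flow now 13. (uses reverse residual edge)
Augment Well→R→U→X→V→Y→Ref: bottleneck 1, flow now 14. (uses reverse residual edge)
No augmenting path remains; maximum flow = 14.
By max-flow min-cut, the minimum cut capacity equals the max flow.
In the residual graph, reachable from Well: {Well, P, R, U, X}.
Min-cut edges: Well→Q (4), P→V (8), X→Ref (2); capacity 4 + 8 + 2 = 14.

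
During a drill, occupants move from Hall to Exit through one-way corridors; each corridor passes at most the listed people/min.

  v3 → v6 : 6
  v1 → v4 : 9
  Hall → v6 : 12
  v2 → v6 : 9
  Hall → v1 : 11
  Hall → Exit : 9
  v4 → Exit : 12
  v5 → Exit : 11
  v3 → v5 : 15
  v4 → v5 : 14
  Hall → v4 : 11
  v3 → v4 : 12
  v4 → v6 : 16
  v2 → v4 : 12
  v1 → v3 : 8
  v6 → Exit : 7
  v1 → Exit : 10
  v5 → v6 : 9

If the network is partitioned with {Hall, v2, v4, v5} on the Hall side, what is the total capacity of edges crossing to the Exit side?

89

Edges leaving {Hall, v2, v4, v5}: Hall→v1 (11), Hall→v6 (12), Hall→Exit (9), v2→v6 (9), v4→v6 (16), v4→Exit (12), v5→v6 (9), v5→Exit (11).
Cut capacity = 11 + 12 + 9 + 9 + 16 + 12 + 9 + 11 = 89.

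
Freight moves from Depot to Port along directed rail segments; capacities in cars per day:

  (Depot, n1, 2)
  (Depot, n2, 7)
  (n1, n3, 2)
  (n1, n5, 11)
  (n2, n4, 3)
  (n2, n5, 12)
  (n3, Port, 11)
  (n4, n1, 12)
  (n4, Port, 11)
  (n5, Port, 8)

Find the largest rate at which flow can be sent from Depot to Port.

Augment Depot→n1→n3→Port: bottleneck 2, flow now 2.
Augment Depot→n2→n4→Port: bottleneck 3, flow now 5.
Augment Depot→n2→n5→Port: bottleneck 4, flow now 9.
No augmenting path remains; maximum flow = 9.
In the residual graph, reachable from Depot: {Depot}.
Min-cut edges: Depot→n1 (2), Depot→n2 (7); capacity 2 + 7 = 9.
This cut is saturated, so no flow can exceed 9.

9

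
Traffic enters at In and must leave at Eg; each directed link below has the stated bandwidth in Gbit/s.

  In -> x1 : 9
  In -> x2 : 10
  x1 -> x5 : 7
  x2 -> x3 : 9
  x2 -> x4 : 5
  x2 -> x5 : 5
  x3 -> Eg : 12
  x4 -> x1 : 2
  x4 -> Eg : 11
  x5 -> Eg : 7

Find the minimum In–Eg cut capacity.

17

Augment In→x1→x5→Eg: bottleneck 7, flow now 7.
Augment In→x2→x3→Eg: bottleneck 9, flow now 16.
Augment In→x2→x4→Eg: bottleneck 1, flow now 17.
No augmenting path remains; maximum flow = 17.
By max-flow min-cut, the minimum cut capacity equals the max flow.
In the residual graph, reachable from In: {In, x1}.
Min-cut edges: In→x2 (10), x1→x5 (7); capacity 10 + 7 = 17.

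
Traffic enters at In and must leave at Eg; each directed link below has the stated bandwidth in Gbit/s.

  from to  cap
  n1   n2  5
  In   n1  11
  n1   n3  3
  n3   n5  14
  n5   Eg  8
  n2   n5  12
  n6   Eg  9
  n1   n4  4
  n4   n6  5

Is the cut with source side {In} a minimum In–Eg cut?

Yes — it is a minimum cut (capacity 11).

Given cut capacity: 11 = 11.
Augment In→n1→n2→n5→Eg: bottleneck 5, flow now 5.
Augment In→n1→n3→n5→Eg: bottleneck 3, flow now 8.
Augment In→n1→n4→n6→Eg: bottleneck 3, flow now 11.
No augmenting path remains; maximum flow = 11.
Cut capacity 11 equals the max flow, so it is a minimum cut.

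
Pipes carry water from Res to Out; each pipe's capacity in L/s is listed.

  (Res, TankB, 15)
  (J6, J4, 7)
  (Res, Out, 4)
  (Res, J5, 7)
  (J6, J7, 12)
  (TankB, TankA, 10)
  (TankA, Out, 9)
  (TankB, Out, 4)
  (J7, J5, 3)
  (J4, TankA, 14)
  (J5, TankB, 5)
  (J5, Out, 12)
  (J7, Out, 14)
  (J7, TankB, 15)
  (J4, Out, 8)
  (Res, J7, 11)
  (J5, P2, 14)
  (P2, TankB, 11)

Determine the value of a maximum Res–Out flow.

Augment Res→Out: bottleneck 4, flow now 4.
Augment Res→J7→Out: bottleneck 11, flow now 15.
Augment Res→J5→Out: bottleneck 7, flow now 22.
Augment Res→TankB→Out: bottleneck 4, flow now 26.
Augment Res→TankB→TankA→Out: bottleneck 9, flow now 35.
No augmenting path remains; maximum flow = 35.
In the residual graph, reachable from Res: {Res, TankB, TankA}.
Min-cut edges: Res→J7 (11), Res→J5 (7), Res→Out (4), TankB→Out (4), TankA→Out (9); capacity 11 + 7 + 4 + 4 + 9 = 35.
This cut is saturated, so no flow can exceed 35.

35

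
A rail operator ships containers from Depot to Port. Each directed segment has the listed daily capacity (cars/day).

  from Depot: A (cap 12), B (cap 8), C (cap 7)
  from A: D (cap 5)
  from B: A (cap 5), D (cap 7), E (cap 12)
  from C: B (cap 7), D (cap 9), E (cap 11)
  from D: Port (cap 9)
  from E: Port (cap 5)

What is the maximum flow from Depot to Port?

Augment Depot→A→D→Port: bottleneck 5, flow now 5.
Augment Depot→B→D→Port: bottleneck 4, flow now 9.
Augment Depot→B→E→Port: bottleneck 4, flow now 13.
Augment Depot→C→E→Port: bottleneck 1, flow now 14.
No augmenting path remains; maximum flow = 14.
In the residual graph, reachable from Depot: {Depot, A, B, C, D, E}.
Min-cut edges: D→Port (9), E→Port (5); capacity 9 + 5 = 14.
This cut is saturated, so no flow can exceed 14.

14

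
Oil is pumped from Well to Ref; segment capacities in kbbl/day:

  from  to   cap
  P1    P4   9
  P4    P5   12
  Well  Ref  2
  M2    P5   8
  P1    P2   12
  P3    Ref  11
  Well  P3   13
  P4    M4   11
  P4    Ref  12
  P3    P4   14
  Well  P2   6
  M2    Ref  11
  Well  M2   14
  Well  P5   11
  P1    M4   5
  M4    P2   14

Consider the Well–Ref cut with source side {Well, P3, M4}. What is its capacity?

72

Edges leaving {Well, P3, M4}: Well→M2 (14), Well→P5 (11), Well→P2 (6), Well→Ref (2), P3→P4 (14), P3→Ref (11), M4→P2 (14).
Cut capacity = 14 + 11 + 6 + 2 + 14 + 11 + 14 = 72.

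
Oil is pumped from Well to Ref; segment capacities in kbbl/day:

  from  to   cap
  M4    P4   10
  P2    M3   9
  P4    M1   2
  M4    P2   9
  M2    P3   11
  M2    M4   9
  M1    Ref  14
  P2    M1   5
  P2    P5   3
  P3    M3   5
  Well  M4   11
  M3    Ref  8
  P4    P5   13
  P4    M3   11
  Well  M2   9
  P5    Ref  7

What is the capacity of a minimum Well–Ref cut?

20

Augment Well→M2→P3→M3→Ref: bottleneck 5, flow now 5.
Augment Well→M4→P4→M1→Ref: bottleneck 2, flow now 7.
Augment Well→M4→P4→P5→Ref: bottleneck 7, flow now 14.
Augment Well→M4→P4→M3→Ref: bottleneck 1, flow now 15.
Augment Well→M4→P2→M1→Ref: bottleneck 1, flow now 16.
Augment Well→M2→M4→P2→M1→Ref: bottleneck 4, flow now 20.
No augmenting path remains; maximum flow = 20.
By max-flow min-cut, the minimum cut capacity equals the max flow.
In the residual graph, reachable from Well: {Well}.
Min-cut edges: Well→M2 (9), Well→M4 (11); capacity 9 + 11 = 20.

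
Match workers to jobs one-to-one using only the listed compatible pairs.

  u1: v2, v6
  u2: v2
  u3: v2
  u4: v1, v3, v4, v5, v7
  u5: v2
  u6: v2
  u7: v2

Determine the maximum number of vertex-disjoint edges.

Unit-capacity flow: source→left, listed edges, right→sink; max matching = max flow.
Augmenting path u1→v2 (+1); matched 1.
Augmenting path u4→v1 (+1); matched 2.
Augmenting path u2→v2→u1→v6 (+1); matched 3.
No augmenting path remains; maximum matching = 3.
König certificate: {u1, u4, v2} is a vertex cover of size 3 (every listed pair touches it), so no matching can be larger.

3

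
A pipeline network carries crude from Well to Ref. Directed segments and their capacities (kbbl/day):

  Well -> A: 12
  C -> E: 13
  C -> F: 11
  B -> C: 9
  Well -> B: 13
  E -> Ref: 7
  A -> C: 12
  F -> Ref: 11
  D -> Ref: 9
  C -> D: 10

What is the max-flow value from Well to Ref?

21

Augment Well→A→C→D→Ref: bottleneck 9, flow now 9.
Augment Well→A→C→E→Ref: bottleneck 3, flow now 12.
Augment Well→B→C→E→Ref: bottleneck 4, flow now 16.
Augment Well→B→C→F→Ref: bottleneck 5, flow now 21.
No augmenting path remains; maximum flow = 21.
In the residual graph, reachable from Well: {Well, B}.
Min-cut edges: Well→A (12), B→C (9); capacity 12 + 9 = 21.
This cut is saturated, so no flow can exceed 21.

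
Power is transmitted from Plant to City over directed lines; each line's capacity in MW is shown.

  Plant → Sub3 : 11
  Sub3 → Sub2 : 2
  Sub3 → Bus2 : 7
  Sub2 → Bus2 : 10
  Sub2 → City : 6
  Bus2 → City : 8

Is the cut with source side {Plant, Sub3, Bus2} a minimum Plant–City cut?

Given cut capacity: 2 + 8 = 10.
Augment Plant→Sub3→Sub2→City: bottleneck 2, flow now 2.
Augment Plant→Sub3→Bus2→City: bottleneck 7, flow now 9.
No augmenting path remains; maximum flow = 9.
In the residual graph, reachable from Plant: {Plant, Sub3}.
Min-cut edges: Sub3→Sub2 (2), Sub3→Bus2 (7); capacity 2 + 7 = 9.
Cut capacity 10 exceeds the max flow 9, so it is not minimum.

No — its capacity is 10, but the minimum cut has capacity 9.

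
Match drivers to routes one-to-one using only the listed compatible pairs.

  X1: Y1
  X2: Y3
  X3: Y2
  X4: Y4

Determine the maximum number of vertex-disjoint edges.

4

Unit-capacity flow: source→left, listed edges, right→sink; max matching = max flow.
Augmenting path X1→Y1 (+1); matched 1.
Augmenting path X2→Y3 (+1); matched 2.
Augmenting path X3→Y2 (+1); matched 3.
Augmenting path X4→Y4 (+1); matched 4.
No augmenting path remains; maximum matching = 4.
König certificate: {X1, X2, X3, X4} is a vertex cover of size 4 (every listed pair touches it), so no matching can be larger.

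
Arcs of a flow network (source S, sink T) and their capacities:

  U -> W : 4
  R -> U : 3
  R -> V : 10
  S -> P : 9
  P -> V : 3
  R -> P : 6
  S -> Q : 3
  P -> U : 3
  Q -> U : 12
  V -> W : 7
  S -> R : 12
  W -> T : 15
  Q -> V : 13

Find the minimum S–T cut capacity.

11

Augment S→P→U→W→T: bottleneck 3, flow now 3.
Augment S→P→V→W→T: bottleneck 3, flow now 6.
Augment S→Q→U→W→T: bottleneck 1, flow now 7.
Augment S→Q→V→W→T: bottleneck 2, flow now 9.
Augment S→R→V→W→T: bottleneck 2, flow now 11.
No augmenting path remains; maximum flow = 11.
By max-flow min-cut, the minimum cut capacity equals the max flow.
In the residual graph, reachable from S: {S, P, Q, R, U, V}.
Min-cut edges: U→W (4), V→W (7); capacity 4 + 7 = 11.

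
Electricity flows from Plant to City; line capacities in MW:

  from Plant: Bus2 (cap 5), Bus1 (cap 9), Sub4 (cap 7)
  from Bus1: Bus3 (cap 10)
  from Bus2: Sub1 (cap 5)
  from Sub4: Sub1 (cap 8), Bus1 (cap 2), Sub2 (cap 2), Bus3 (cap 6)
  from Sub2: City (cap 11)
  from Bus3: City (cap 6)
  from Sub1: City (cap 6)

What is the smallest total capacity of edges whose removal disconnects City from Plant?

Augment Plant→Bus1→Bus3→City: bottleneck 6, flow now 6.
Augment Plant→Bus2→Sub1→City: bottleneck 5, flow now 11.
Augment Plant→Sub4→Sub2→City: bottleneck 2, flow now 13.
Augment Plant→Sub4→Sub1→City: bottleneck 1, flow now 14.
No augmenting path remains; maximum flow = 14.
By max-flow min-cut, the minimum cut capacity equals the max flow.
In the residual graph, reachable from Plant: {Plant, Bus1, Bus2, Sub4, Bus3, Sub1}.
Min-cut edges: Sub4→Sub2 (2), Bus3→City (6), Sub1→City (6); capacity 2 + 6 + 6 = 14.

14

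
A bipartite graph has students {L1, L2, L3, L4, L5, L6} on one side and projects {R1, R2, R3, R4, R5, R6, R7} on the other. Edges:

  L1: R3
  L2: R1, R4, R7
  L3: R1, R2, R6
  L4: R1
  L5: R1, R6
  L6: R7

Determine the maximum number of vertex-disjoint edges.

6

Unit-capacity flow: source→left, listed edges, right→sink; max matching = max flow.
Augmenting path L1→R3 (+1); matched 1.
Augmenting path L2→R1 (+1); matched 2.
Augmenting path L3→R2 (+1); matched 3.
Augmenting path L5→R6 (+1); matched 4.
Augmenting path L6→R7 (+1); matched 5.
Augmenting path L4→R1→L2→R4 (+1); matched 6.
No augmenting path remains; maximum matching = 6.
König certificate: {L1, L2, L3, L4, L5, L6} is a vertex cover of size 6 (every listed pair touches it), so no matching can be larger.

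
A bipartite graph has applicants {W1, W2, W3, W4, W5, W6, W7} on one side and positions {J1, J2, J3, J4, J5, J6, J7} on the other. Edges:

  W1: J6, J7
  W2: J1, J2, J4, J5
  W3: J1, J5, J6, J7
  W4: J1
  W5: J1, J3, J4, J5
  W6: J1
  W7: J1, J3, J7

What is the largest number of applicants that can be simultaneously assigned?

Unit-capacity flow: source→left, listed edges, right→sink; max matching = max flow.
Augmenting path W1→J6 (+1); matched 1.
Augmenting path W2→J1 (+1); matched 2.
Augmenting path W3→J5 (+1); matched 3.
Augmenting path W5→J3 (+1); matched 4.
Augmenting path W7→J7 (+1); matched 5.
Augmenting path W4→J1→W2→J2 (+1); matched 6.
No augmenting path remains; maximum matching = 6.
König certificate: {W1, W2, W3, W5, W7, J1} is a vertex cover of size 6 (every listed pair touches it), so no matching can be larger.

6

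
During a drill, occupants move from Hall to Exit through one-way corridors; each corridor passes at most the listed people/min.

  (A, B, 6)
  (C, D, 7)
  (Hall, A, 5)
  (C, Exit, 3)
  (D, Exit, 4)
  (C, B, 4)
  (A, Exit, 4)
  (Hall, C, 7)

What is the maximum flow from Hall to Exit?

11

Augment Hall→A→Exit: bottleneck 4, flow now 4.
Augment Hall→C→Exit: bottleneck 3, flow now 7.
Augment Hall→C→D→Exit: bottleneck 4, flow now 11.
No augmenting path remains; maximum flow = 11.
In the residual graph, reachable from Hall: {Hall, A, B}.
Min-cut edges: Hall→C (7), A→Exit (4); capacity 7 + 4 = 11.
This cut is saturated, so no flow can exceed 11.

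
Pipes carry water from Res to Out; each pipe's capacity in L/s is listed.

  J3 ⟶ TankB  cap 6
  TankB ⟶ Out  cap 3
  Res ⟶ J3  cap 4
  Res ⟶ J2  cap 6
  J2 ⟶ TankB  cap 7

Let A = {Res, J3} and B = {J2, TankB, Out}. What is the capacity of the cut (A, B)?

12

Edges leaving {Res, J3}: Res→J2 (6), J3→TankB (6).
Cut capacity = 6 + 6 = 12.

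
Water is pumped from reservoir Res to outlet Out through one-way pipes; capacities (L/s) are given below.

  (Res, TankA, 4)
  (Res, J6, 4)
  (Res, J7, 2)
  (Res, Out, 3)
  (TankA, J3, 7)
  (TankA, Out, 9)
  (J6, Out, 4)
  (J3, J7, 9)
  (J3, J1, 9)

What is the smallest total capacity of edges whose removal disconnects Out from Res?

Augment Res→Out: bottleneck 3, flow now 3.
Augment Res→TankA→Out: bottleneck 4, flow now 7.
Augment Res→J6→Out: bottleneck 4, flow now 11.
No augmenting path remains; maximum flow = 11.
By max-flow min-cut, the minimum cut capacity equals the max flow.
In the residual graph, reachable from Res: {Res, J7}.
Min-cut edges: Res→TankA (4), Res→J6 (4), Res→Out (3); capacity 4 + 4 + 3 = 11.

11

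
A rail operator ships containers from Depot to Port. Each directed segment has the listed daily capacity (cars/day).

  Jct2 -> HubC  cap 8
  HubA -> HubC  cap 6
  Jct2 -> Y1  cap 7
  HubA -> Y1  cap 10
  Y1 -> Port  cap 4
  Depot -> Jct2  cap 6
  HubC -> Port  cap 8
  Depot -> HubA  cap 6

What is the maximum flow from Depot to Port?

Augment Depot→HubA→HubC→Port: bottleneck 6, flow now 6.
Augment Depot→Jct2→HubC→Port: bottleneck 2, flow now 8.
Augment Depot→Jct2→Y1→Port: bottleneck 4, flow now 12.
No augmenting path remains; maximum flow = 12.
In the residual graph, reachable from Depot: {Depot}.
Min-cut edges: Depot→HubA (6), Depot→Jct2 (6); capacity 6 + 6 = 12.
This cut is saturated, so no flow can exceed 12.

12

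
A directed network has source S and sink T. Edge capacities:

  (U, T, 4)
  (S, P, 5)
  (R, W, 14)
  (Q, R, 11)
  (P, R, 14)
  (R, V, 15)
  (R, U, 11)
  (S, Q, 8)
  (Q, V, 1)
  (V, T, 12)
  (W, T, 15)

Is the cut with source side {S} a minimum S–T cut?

Given cut capacity: 5 + 8 = 13.
Augment S→Q→V→T: bottleneck 1, flow now 1.
Augment S→P→R→U→T: bottleneck 4, flow now 5.
Augment S→P→R→V→T: bottleneck 1, flow now 6.
Augment S→Q→R→V→T: bottleneck 7, flow now 13.
No augmenting path remains; maximum flow = 13.
Cut capacity 13 equals the max flow, so it is a minimum cut.

Yes — it is a minimum cut (capacity 13).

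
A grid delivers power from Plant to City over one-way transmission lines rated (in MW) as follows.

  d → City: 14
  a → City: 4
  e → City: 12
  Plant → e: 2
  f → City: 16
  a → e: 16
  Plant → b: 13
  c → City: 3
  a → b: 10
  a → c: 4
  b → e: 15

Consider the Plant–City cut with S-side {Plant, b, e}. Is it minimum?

Given cut capacity: 12 = 12.
Augment Plant→e→City: bottleneck 2, flow now 2.
Augment Plant→b→e→City: bottleneck 10, flow now 12.
No augmenting path remains; maximum flow = 12.
Cut capacity 12 equals the max flow, so it is a minimum cut.

Yes — it is a minimum cut (capacity 12).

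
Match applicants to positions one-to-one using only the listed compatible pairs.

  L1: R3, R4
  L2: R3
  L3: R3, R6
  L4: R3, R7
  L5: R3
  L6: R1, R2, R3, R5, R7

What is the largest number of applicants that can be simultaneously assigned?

5

Unit-capacity flow: source→left, listed edges, right→sink; max matching = max flow.
Augmenting path L1→R3 (+1); matched 1.
Augmenting path L3→R6 (+1); matched 2.
Augmenting path L4→R7 (+1); matched 3.
Augmenting path L6→R1 (+1); matched 4.
Augmenting path L2→R3→L1→R4 (+1); matched 5.
No augmenting path remains; maximum matching = 5.
König certificate: {L1, L3, L4, L6, R3} is a vertex cover of size 5 (every listed pair touches it), so no matching can be larger.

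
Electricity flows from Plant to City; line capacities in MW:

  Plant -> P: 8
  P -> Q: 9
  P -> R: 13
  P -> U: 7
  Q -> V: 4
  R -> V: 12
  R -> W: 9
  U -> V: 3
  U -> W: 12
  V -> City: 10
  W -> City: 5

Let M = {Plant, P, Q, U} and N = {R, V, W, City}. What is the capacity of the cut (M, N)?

Edges leaving {Plant, P, Q, U}: P→R (13), Q→V (4), U→V (3), U→W (12).
Cut capacity = 13 + 4 + 3 + 12 = 32.

32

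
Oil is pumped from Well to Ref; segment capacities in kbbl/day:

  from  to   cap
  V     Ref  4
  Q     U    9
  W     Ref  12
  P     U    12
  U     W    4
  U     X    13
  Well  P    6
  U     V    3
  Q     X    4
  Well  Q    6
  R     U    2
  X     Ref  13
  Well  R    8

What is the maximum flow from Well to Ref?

14

Augment Well→Q→X→Ref: bottleneck 4, flow now 4.
Augment Well→P→U→V→Ref: bottleneck 3, flow now 7.
Augment Well→P→U→W→Ref: bottleneck 3, flow now 10.
Augment Well→Q→U→W→Ref: bottleneck 1, flow now 11.
Augment Well→Q→U→X→Ref: bottleneck 1, flow now 12.
Augment Well→R→U→X→Ref: bottleneck 2, flow now 14.
No augmenting path remains; maximum flow = 14.
In the residual graph, reachable from Well: {Well, R}.
Min-cut edges: Well→P (6), Well→Q (6), R→U (2); capacity 6 + 6 + 2 = 14.
This cut is saturated, so no flow can exceed 14.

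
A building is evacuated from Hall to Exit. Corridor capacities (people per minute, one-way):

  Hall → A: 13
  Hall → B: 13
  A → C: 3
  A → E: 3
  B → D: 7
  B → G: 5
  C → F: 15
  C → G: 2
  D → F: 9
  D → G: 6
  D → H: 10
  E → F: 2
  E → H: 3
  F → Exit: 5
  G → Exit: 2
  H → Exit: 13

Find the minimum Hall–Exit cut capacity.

15

Augment Hall→B→G→Exit: bottleneck 2, flow now 2.
Augment Hall→A→C→F→Exit: bottleneck 3, flow now 5.
Augment Hall→A→E→F→Exit: bottleneck 2, flow now 7.
Augment Hall→A→E→H→Exit: bottleneck 1, flow now 8.
Augment Hall→B→D→H→Exit: bottleneck 7, flow now 15.
No augmenting path remains; maximum flow = 15.
By max-flow min-cut, the minimum cut capacity equals the max flow.
In the residual graph, reachable from Hall: {Hall, A, B, G}.
Min-cut edges: A→C (3), A→E (3), B→D (7), G→Exit (2); capacity 3 + 3 + 7 + 2 = 15.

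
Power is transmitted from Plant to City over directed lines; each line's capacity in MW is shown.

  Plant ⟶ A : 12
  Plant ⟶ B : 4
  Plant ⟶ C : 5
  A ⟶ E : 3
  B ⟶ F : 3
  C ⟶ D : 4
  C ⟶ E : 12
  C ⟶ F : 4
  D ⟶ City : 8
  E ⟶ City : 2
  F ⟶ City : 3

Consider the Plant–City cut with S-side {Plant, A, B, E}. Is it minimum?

No — its capacity is 10, but the minimum cut has capacity 9.

Given cut capacity: 5 + 3 + 2 = 10.
Augment Plant→A→E→City: bottleneck 2, flow now 2.
Augment Plant→B→F→City: bottleneck 3, flow now 5.
Augment Plant→C→D→City: bottleneck 4, flow now 9.
No augmenting path remains; maximum flow = 9.
In the residual graph, reachable from Plant: {Plant, A, B, C, E, F}.
Min-cut edges: C→D (4), E→City (2), F→City (3); capacity 4 + 2 + 3 = 9.
Cut capacity 10 exceeds the max flow 9, so it is not minimum.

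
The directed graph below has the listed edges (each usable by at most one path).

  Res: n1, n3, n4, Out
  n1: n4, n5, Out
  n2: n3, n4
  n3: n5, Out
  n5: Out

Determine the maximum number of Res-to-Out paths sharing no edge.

3

Assign every edge capacity 1; by Menger, the answer equals the max flow.
Path Res→Out (+1); total 1.
Path Res→n1→Out (+1); total 2.
Path Res→n3→Out (+1); total 3.
No residual Res→Out path; max flow = 3.
Certifying cut of size 3: {Res→Out, Res→n1, Res→n3}.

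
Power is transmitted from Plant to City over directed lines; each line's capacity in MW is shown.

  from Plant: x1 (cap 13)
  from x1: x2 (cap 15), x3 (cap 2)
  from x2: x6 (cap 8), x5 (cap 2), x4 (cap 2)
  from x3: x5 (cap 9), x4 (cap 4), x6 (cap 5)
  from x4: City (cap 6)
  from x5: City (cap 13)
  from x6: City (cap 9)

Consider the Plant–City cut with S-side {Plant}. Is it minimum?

Yes — it is a minimum cut (capacity 13).

Given cut capacity: 13 = 13.
Augment Plant→x1→x2→x4→City: bottleneck 2, flow now 2.
Augment Plant→x1→x2→x5→City: bottleneck 2, flow now 4.
Augment Plant→x1→x2→x6→City: bottleneck 8, flow now 12.
Augment Plant→x1→x3→x4→City: bottleneck 1, flow now 13.
No augmenting path remains; maximum flow = 13.
Cut capacity 13 equals the max flow, so it is a minimum cut.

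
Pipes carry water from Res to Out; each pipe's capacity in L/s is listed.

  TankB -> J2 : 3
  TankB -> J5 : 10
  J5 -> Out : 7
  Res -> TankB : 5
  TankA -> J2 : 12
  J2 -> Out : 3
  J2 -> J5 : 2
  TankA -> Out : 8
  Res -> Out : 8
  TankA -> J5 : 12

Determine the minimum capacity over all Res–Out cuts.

13

Augment Res→Out: bottleneck 8, flow now 8.
Augment Res→TankB→J2→Out: bottleneck 3, flow now 11.
Augment Res→TankB→J5→Out: bottleneck 2, flow now 13.
No augmenting path remains; maximum flow = 13.
By max-flow min-cut, the minimum cut capacity equals the max flow.
In the residual graph, reachable from Res: {Res}.
Min-cut edges: Res→TankB (5), Res→Out (8); capacity 5 + 8 = 13.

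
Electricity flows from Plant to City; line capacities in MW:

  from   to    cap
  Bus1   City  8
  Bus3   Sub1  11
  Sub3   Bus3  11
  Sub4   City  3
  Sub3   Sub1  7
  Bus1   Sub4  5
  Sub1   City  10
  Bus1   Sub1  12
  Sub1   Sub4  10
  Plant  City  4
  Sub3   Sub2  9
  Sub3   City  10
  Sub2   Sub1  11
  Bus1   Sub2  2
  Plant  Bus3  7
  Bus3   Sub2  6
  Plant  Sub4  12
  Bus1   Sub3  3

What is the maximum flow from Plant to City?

14

Augment Plant→City: bottleneck 4, flow now 4.
Augment Plant→Sub4→City: bottleneck 3, flow now 7.
Augment Plant→Bus3→Sub1→City: bottleneck 7, flow now 14.
No augmenting path remains; maximum flow = 14.
In the residual graph, reachable from Plant: {Plant, Sub4}.
Min-cut edges: Plant→Bus3 (7), Plant→City (4), Sub4→City (3); capacity 7 + 4 + 3 = 14.
This cut is saturated, so no flow can exceed 14.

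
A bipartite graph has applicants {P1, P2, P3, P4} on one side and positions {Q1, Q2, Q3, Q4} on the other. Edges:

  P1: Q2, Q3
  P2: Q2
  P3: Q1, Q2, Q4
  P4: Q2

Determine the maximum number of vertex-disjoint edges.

Unit-capacity flow: source→left, listed edges, right→sink; max matching = max flow.
Augmenting path P1→Q2 (+1); matched 1.
Augmenting path P3→Q1 (+1); matched 2.
Augmenting path P2→Q2→P1→Q3 (+1); matched 3.
No augmenting path remains; maximum matching = 3.
König certificate: {P1, P3, Q2} is a vertex cover of size 3 (every listed pair touches it), so no matching can be larger.

3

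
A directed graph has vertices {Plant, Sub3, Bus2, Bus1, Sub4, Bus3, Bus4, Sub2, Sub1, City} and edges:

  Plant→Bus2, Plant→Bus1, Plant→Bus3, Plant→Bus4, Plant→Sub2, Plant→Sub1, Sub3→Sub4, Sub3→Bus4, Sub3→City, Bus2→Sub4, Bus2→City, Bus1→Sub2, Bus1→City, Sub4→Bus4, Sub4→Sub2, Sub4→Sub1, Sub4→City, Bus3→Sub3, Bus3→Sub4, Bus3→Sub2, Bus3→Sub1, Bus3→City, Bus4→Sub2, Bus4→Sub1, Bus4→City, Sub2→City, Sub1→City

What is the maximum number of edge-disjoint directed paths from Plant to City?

6

Assign every edge capacity 1; by Menger, the answer equals the max flow.
Path Plant→Bus2→City (+1); total 1.
Path Plant→Bus1→City (+1); total 2.
Path Plant→Bus3→City (+1); total 3.
Path Plant→Bus4→City (+1); total 4.
Path Plant→Sub2→City (+1); total 5.
Path Plant→Sub1→City (+1); total 6.
No residual Plant→City path; max flow = 6.
Certifying cut of size 6: {Plant→Bus1, Plant→Bus2, Plant→Bus3, Plant→Bus4, Plant→Sub1, Plant→Sub2}.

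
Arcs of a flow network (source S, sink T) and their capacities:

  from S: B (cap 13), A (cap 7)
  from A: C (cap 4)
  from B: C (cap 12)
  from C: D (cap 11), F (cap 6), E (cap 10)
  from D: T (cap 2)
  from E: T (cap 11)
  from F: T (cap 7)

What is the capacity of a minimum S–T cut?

16

Augment S→A→C→D→T: bottleneck 2, flow now 2.
Augment S→A→C→E→T: bottleneck 2, flow now 4.
Augment S→B→C→E→T: bottleneck 8, flow now 12.
Augment S→B→C→F→T: bottleneck 4, flow now 16.
No augmenting path remains; maximum flow = 16.
By max-flow min-cut, the minimum cut capacity equals the max flow.
In the residual graph, reachable from S: {S, A, B}.
Min-cut edges: A→C (4), B→C (12); capacity 4 + 12 = 16.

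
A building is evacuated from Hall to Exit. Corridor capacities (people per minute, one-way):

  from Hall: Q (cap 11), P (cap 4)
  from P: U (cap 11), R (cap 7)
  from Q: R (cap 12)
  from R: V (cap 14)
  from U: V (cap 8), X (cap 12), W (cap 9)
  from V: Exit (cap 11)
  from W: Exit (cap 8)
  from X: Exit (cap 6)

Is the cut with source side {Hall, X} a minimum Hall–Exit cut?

No — its capacity is 21, but the minimum cut has capacity 15.

Given cut capacity: 4 + 11 + 6 = 21.
Augment Hall→P→R→V→Exit: bottleneck 4, flow now 4.
Augment Hall→Q→R→V→Exit: bottleneck 7, flow now 11.
Augment Hall→Q→R→P→U→W→Exit: bottleneck 4, flow now 15. (uses reverse residual edge)
No augmenting path remains; maximum flow = 15.
In the residual graph, reachable from Hall: {Hall}.
Min-cut edges: Hall→P (4), Hall→Q (11); capacity 4 + 11 = 15.
Cut capacity 21 exceeds the max flow 15, so it is not minimum.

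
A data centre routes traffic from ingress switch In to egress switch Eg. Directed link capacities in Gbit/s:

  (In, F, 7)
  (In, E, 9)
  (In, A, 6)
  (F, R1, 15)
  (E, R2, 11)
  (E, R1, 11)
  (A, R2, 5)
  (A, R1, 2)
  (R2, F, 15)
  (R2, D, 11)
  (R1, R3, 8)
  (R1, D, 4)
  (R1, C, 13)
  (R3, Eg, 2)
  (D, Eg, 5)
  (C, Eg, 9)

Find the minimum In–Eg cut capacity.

Augment In→F→R1→R3→Eg: bottleneck 2, flow now 2.
Augment In→F→R1→D→Eg: bottleneck 4, flow now 6.
Augment In→F→R1→C→Eg: bottleneck 1, flow now 7.
Augment In→E→R2→D→Eg: bottleneck 1, flow now 8.
Augment In→E→R1→C→Eg: bottleneck 8, flow now 16.
No augmenting path remains; maximum flow = 16.
By max-flow min-cut, the minimum cut capacity equals the max flow.
In the residual graph, reachable from In: {In, F, E, A, R2, R1, R3, D, C}.
Min-cut edges: R3→Eg (2), D→Eg (5), C→Eg (9); capacity 2 + 5 + 9 = 16.

16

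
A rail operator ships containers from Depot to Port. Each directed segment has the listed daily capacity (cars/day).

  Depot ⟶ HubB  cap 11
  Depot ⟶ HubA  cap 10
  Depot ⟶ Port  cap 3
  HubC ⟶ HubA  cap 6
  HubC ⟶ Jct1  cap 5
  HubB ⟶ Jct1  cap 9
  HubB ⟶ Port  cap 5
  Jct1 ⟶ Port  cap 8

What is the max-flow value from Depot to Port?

Augment Depot→Port: bottleneck 3, flow now 3.
Augment Depot→HubB→Port: bottleneck 5, flow now 8.
Augment Depot→HubB→Jct1→Port: bottleneck 6, flow now 14.
No augmenting path remains; maximum flow = 14.
In the residual graph, reachable from Depot: {Depot, HubA}.
Min-cut edges: Depot→HubB (11), Depot→Port (3); capacity 11 + 3 = 14.
This cut is saturated, so no flow can exceed 14.

14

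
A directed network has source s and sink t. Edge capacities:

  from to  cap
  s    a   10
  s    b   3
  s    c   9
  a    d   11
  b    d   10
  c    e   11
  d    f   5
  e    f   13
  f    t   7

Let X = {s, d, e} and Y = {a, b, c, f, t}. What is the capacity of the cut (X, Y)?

40

Edges leaving {s, d, e}: s→a (10), s→b (3), s→c (9), d→f (5), e→f (13).
Cut capacity = 10 + 3 + 9 + 5 + 13 = 40.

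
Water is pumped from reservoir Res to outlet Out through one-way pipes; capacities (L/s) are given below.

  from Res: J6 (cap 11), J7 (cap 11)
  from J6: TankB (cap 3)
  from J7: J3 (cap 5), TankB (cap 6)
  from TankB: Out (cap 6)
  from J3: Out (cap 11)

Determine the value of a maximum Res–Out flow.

11

Augment Res→J6→TankB→Out: bottleneck 3, flow now 3.
Augment Res→J7→TankB→Out: bottleneck 3, flow now 6.
Augment Res→J7→J3→Out: bottleneck 5, flow now 11.
No augmenting path remains; maximum flow = 11.
In the residual graph, reachable from Res: {Res, J6, J7, TankB}.
Min-cut edges: J7→J3 (5), TankB→Out (6); capacity 5 + 6 = 11.
This cut is saturated, so no flow can exceed 11.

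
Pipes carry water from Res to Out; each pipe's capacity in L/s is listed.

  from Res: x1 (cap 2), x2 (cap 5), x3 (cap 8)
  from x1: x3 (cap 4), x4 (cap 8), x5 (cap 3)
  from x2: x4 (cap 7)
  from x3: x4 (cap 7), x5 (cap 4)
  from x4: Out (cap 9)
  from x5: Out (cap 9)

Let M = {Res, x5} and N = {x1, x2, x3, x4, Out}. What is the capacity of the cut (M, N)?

24

Edges leaving {Res, x5}: Res→x1 (2), Res→x2 (5), Res→x3 (8), x5→Out (9).
Cut capacity = 2 + 5 + 8 + 9 = 24.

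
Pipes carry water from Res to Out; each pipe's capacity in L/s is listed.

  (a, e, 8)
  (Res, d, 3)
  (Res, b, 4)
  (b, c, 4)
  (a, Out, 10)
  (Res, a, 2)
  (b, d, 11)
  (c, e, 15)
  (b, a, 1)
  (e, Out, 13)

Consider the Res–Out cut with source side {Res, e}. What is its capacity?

Edges leaving {Res, e}: Res→a (2), Res→b (4), Res→d (3), e→Out (13).
Cut capacity = 2 + 4 + 3 + 13 = 22.

22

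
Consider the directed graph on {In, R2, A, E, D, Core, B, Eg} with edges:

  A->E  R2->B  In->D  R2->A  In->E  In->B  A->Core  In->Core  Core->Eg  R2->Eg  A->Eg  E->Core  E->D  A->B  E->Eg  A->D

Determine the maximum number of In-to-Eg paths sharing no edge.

Assign every edge capacity 1; by Menger, the answer equals the max flow.
Path In→E→Eg (+1); total 1.
Path In→Core→Eg (+1); total 2.
No residual In→Eg path; max flow = 2.
Certifying cut of size 2: {In→Core, In→E}.

2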